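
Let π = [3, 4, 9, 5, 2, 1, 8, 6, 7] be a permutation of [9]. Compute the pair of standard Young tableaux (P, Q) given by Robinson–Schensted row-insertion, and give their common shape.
P = [1, 4, 5, 6, 7] / [2, 8] / [3] / [9];  Q = [1, 2, 3, 7, 9] / [4, 8] / [5] / [6];  common shape = (5, 2, 1, 1)

Row-insert the values π_1, π_2, … into P one at a time, bumping the leftmost entry strictly greater than the inserted value down to the next row. The recording tableau Q records, in position (i, j), the step at which that cell was added to P.
  Insert 3 (step 1): P = [3];  Q = [1]
  Insert 4 (step 2): P = [3, 4];  Q = [1, 2]
  Insert 9 (step 3): P = [3, 4, 9];  Q = [1, 2, 3]
  Insert 5 (step 4): P = [3, 4, 5] / [9];  Q = [1, 2, 3] / [4]
  Insert 2 (step 5): P = [2, 4, 5] / [3] / [9];  Q = [1, 2, 3] / [4] / [5]
  Insert 1 (step 6): P = [1, 4, 5] / [2] / [3] / [9];  Q = [1, 2, 3] / [4] / [5] / [6]
  Insert 8 (step 7): P = [1, 4, 5, 8] / [2] / [3] / [9];  Q = [1, 2, 3, 7] / [4] / [5] / [6]
  Insert 6 (step 8): P = [1, 4, 5, 6] / [2, 8] / [3] / [9];  Q = [1, 2, 3, 7] / [4, 8] / [5] / [6]
  Insert 7 (step 9): P = [1, 4, 5, 6, 7] / [2, 8] / [3] / [9];  Q = [1, 2, 3, 7, 9] / [4, 8] / [5] / [6]
Final shape: (5, 2, 1, 1).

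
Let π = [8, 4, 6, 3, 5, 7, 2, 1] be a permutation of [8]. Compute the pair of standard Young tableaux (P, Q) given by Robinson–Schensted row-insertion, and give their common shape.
P = [1, 5, 7] / [2, 6] / [3] / [4] / [8];  Q = [1, 3, 6] / [2, 5] / [4] / [7] / [8];  common shape = (3, 2, 1, 1, 1)

Row-insert the values π_1, π_2, … into P one at a time, bumping the leftmost entry strictly greater than the inserted value down to the next row. The recording tableau Q records, in position (i, j), the step at which that cell was added to P.
  Insert 8 (step 1): P = [8];  Q = [1]
  Insert 4 (step 2): P = [4] / [8];  Q = [1] / [2]
  Insert 6 (step 3): P = [4, 6] / [8];  Q = [1, 3] / [2]
  Insert 3 (step 4): P = [3, 6] / [4] / [8];  Q = [1, 3] / [2] / [4]
  Insert 5 (step 5): P = [3, 5] / [4, 6] / [8];  Q = [1, 3] / [2, 5] / [4]
  Insert 7 (step 6): P = [3, 5, 7] / [4, 6] / [8];  Q = [1, 3, 6] / [2, 5] / [4]
  Insert 2 (step 7): P = [2, 5, 7] / [3, 6] / [4] / [8];  Q = [1, 3, 6] / [2, 5] / [4] / [7]
  Insert 1 (step 8): P = [1, 5, 7] / [2, 6] / [3] / [4] / [8];  Q = [1, 3, 6] / [2, 5] / [4] / [7] / [8]
Final shape: (3, 2, 1, 1, 1).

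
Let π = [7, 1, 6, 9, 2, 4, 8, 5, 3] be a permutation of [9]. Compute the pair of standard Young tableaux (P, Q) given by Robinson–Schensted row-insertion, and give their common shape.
P = [1, 2, 3, 5] / [4, 8] / [6, 9] / [7];  Q = [1, 3, 4, 7] / [2, 6] / [5, 8] / [9];  common shape = (4, 2, 2, 1)

Row-insert the values π_1, π_2, … into P one at a time, bumping the leftmost entry strictly greater than the inserted value down to the next row. The recording tableau Q records, in position (i, j), the step at which that cell was added to P.
  Insert 7 (step 1): P = [7];  Q = [1]
  Insert 1 (step 2): P = [1] / [7];  Q = [1] / [2]
  Insert 6 (step 3): P = [1, 6] / [7];  Q = [1, 3] / [2]
  Insert 9 (step 4): P = [1, 6, 9] / [7];  Q = [1, 3, 4] / [2]
  Insert 2 (step 5): P = [1, 2, 9] / [6] / [7];  Q = [1, 3, 4] / [2] / [5]
  Insert 4 (step 6): P = [1, 2, 4] / [6, 9] / [7];  Q = [1, 3, 4] / [2, 6] / [5]
  Insert 8 (step 7): P = [1, 2, 4, 8] / [6, 9] / [7];  Q = [1, 3, 4, 7] / [2, 6] / [5]
  Insert 5 (step 8): P = [1, 2, 4, 5] / [6, 8] / [7, 9];  Q = [1, 3, 4, 7] / [2, 6] / [5, 8]
  Insert 3 (step 9): P = [1, 2, 3, 5] / [4, 8] / [6, 9] / [7];  Q = [1, 3, 4, 7] / [2, 6] / [5, 8] / [9]
Final shape: (4, 2, 2, 1).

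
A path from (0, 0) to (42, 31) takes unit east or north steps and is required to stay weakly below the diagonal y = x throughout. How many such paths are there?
Number of paths = 107977072198037809536

By the reflection principle (André's argument), the number of monotone paths to (42, 31) with n ≤ m that never go above y = x is C(73, 42) − C(73, 43) = 386917842042968817504 − 278940769844931007968 = 107977072198037809536.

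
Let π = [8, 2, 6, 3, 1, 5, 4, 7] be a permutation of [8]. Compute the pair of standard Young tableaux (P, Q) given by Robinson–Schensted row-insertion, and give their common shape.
P = [1, 3, 4, 7] / [2, 5] / [6] / [8];  Q = [1, 3, 6, 8] / [2, 7] / [4] / [5];  common shape = (4, 2, 1, 1)

Row-insert the values π_1, π_2, … into P one at a time, bumping the leftmost entry strictly greater than the inserted value down to the next row. The recording tableau Q records, in position (i, j), the step at which that cell was added to P.
  Insert 8 (step 1): P = [8];  Q = [1]
  Insert 2 (step 2): P = [2] / [8];  Q = [1] / [2]
  Insert 6 (step 3): P = [2, 6] / [8];  Q = [1, 3] / [2]
  Insert 3 (step 4): P = [2, 3] / [6] / [8];  Q = [1, 3] / [2] / [4]
  Insert 1 (step 5): P = [1, 3] / [2] / [6] / [8];  Q = [1, 3] / [2] / [4] / [5]
  Insert 5 (step 6): P = [1, 3, 5] / [2] / [6] / [8];  Q = [1, 3, 6] / [2] / [4] / [5]
  Insert 4 (step 7): P = [1, 3, 4] / [2, 5] / [6] / [8];  Q = [1, 3, 6] / [2, 7] / [4] / [5]
  Insert 7 (step 8): P = [1, 3, 4, 7] / [2, 5] / [6] / [8];  Q = [1, 3, 6, 8] / [2, 7] / [4] / [5]
Final shape: (4, 2, 1, 1).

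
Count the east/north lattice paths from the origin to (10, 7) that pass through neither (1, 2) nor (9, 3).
Number of paths = 12477

Inclusion–exclusion. Total paths: C(17, 10) = 19448. Through P₁: C(3, 1)·C(14, 9) = 6006. Through P₂: C(12, 9)·C(5, 1) = 1100. Since P₁ is strictly southwest of P₂, a monotone path through both must visit P₁ then P₂; paths through both = C(3, 1)·C(9, 8)·C(5, 1) = 135. Avoid both = 19448 − 6006 − 1100 + 135 = 12477.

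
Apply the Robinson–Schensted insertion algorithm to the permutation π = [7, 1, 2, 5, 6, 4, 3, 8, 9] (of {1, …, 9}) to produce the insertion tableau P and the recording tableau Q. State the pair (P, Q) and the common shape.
P = [1, 2, 3, 6, 8, 9] / [4] / [5] / [7];  Q = [1, 3, 4, 5, 8, 9] / [2] / [6] / [7];  common shape = (6, 1, 1, 1)

Row-insert the values π_1, π_2, … into P one at a time, bumping the leftmost entry strictly greater than the inserted value down to the next row. The recording tableau Q records, in position (i, j), the step at which that cell was added to P.
  Insert 7 (step 1): P = [7];  Q = [1]
  Insert 1 (step 2): P = [1] / [7];  Q = [1] / [2]
  Insert 2 (step 3): P = [1, 2] / [7];  Q = [1, 3] / [2]
  Insert 5 (step 4): P = [1, 2, 5] / [7];  Q = [1, 3, 4] / [2]
  Insert 6 (step 5): P = [1, 2, 5, 6] / [7];  Q = [1, 3, 4, 5] / [2]
  Insert 4 (step 6): P = [1, 2, 4, 6] / [5] / [7];  Q = [1, 3, 4, 5] / [2] / [6]
  Insert 3 (step 7): P = [1, 2, 3, 6] / [4] / [5] / [7];  Q = [1, 3, 4, 5] / [2] / [6] / [7]
  Insert 8 (step 8): P = [1, 2, 3, 6, 8] / [4] / [5] / [7];  Q = [1, 3, 4, 5, 8] / [2] / [6] / [7]
  Insert 9 (step 9): P = [1, 2, 3, 6, 8, 9] / [4] / [5] / [7];  Q = [1, 3, 4, 5, 8, 9] / [2] / [6] / [7]
Final shape: (6, 1, 1, 1).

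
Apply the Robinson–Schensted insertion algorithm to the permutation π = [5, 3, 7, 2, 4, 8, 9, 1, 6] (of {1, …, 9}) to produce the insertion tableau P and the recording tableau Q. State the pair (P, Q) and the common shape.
P = [1, 4, 6, 9] / [2, 7, 8] / [3] / [5];  Q = [1, 3, 6, 7] / [2, 5, 9] / [4] / [8];  common shape = (4, 3, 1, 1)

Row-insert the values π_1, π_2, … into P one at a time, bumping the leftmost entry strictly greater than the inserted value down to the next row. The recording tableau Q records, in position (i, j), the step at which that cell was added to P.
  Insert 5 (step 1): P = [5];  Q = [1]
  Insert 3 (step 2): P = [3] / [5];  Q = [1] / [2]
  Insert 7 (step 3): P = [3, 7] / [5];  Q = [1, 3] / [2]
  Insert 2 (step 4): P = [2, 7] / [3] / [5];  Q = [1, 3] / [2] / [4]
  Insert 4 (step 5): P = [2, 4] / [3, 7] / [5];  Q = [1, 3] / [2, 5] / [4]
  Insert 8 (step 6): P = [2, 4, 8] / [3, 7] / [5];  Q = [1, 3, 6] / [2, 5] / [4]
  Insert 9 (step 7): P = [2, 4, 8, 9] / [3, 7] / [5];  Q = [1, 3, 6, 7] / [2, 5] / [4]
  Insert 1 (step 8): P = [1, 4, 8, 9] / [2, 7] / [3] / [5];  Q = [1, 3, 6, 7] / [2, 5] / [4] / [8]
  Insert 6 (step 9): P = [1, 4, 6, 9] / [2, 7, 8] / [3] / [5];  Q = [1, 3, 6, 7] / [2, 5, 9] / [4] / [8]
Final shape: (4, 3, 1, 1).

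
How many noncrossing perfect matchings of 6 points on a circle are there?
C_3 = 5

These noncrossing handshakes are counted by the Catalan number C_n = (1/(n + 1)) · C(2n, n). For n = 3: C_3 = (1/4) · C(6, 3) = 20/4 = 5.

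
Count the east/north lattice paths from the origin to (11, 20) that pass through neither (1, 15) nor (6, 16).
Number of paths = 75235125

Inclusion–exclusion. Total paths: C(31, 11) = 84672315. Through P₁: C(16, 1)·C(15, 10) = 48048. Through P₂: C(22, 6)·C(9, 5) = 9401238. Since P₁ is strictly southwest of P₂, a monotone path through both must visit P₁ then P₂; paths through both = C(16, 1)·C(6, 5)·C(9, 5) = 12096. Avoid both = 84672315 − 48048 − 9401238 + 12096 = 75235125.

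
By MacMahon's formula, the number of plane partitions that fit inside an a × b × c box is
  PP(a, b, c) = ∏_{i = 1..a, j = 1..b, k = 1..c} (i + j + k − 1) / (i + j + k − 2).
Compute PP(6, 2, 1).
PP(6, 2, 1) = 28

Evaluate the triple product over i = 1..6, j = 1..2, k = 1..1. The factors are (2/1) · (3/2) · (3/2) · (4/3) · (4/3) · (5/4) · (5/4) · (6/5) · … (12 factors total). The numerators and denominators telescope so the product is an integer; carrying out the multiplication exactly gives PP(6, 2, 1) = 28.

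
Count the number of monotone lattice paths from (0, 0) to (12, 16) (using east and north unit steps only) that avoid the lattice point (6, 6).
Number of paths = 23022363

Total paths from (0, 0) to (12, 16): C(28, 12) = 30421755. Paths through (6, 6): (paths (0, 0) → (6, 6)) × (paths (6, 6) → (12, 16)) = C(12, 6) · C(16, 6) = 924 · 8008 = 7399392. Avoidance count = 30421755 − 7399392 = 23022363.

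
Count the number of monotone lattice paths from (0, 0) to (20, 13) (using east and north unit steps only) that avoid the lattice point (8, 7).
Number of paths = 453707100

Total paths from (0, 0) to (20, 13): C(33, 20) = 573166440. Paths through (8, 7): (paths (0, 0) → (8, 7)) × (paths (8, 7) → (20, 13)) = C(15, 8) · C(18, 12) = 6435 · 18564 = 119459340. Avoidance count = 573166440 − 119459340 = 453707100.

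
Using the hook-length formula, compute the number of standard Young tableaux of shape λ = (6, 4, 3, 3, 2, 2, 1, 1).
# SYT of shape (6, 4, 3, 3, 2, 2, 1, 1) = 3077082756

Hook-length formula: f^λ = n! / Π hook(c), product over all cells c of the Young diagram. For λ = (6, 4, 3, 3, 2, 2, 1, 1), n = 22 boxes. Hook lengths by row (left-to-right, top-to-bottom): [13, 10, 7, 4, 2, 1]; [10, 7, 4, 1]; [8, 5, 2]; [7, 4, 1]; [5, 2]; [4, 1]; [2]; [1]. Product of hooks = 365281280000. So f^λ = 22! / 365281280000 = 1124000727777607680000 / 365281280000 = 3077082756.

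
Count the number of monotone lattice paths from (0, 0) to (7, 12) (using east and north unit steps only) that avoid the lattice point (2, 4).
Number of paths = 31083

Total paths from (0, 0) to (7, 12): C(19, 7) = 50388. Paths through (2, 4): (paths (0, 0) → (2, 4)) × (paths (2, 4) → (7, 12)) = C(6, 2) · C(13, 5) = 15 · 1287 = 19305. Avoidance count = 50388 − 19305 = 31083.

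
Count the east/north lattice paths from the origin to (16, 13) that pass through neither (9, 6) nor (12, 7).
Number of paths = 44309475

Inclusion–exclusion. Total paths: C(29, 16) = 67863915. Through P₁: C(15, 9)·C(14, 7) = 17177160. Through P₂: C(19, 12)·C(10, 4) = 10581480. Since P₁ is strictly southwest of P₂, a monotone path through both must visit P₁ then P₂; paths through both = C(15, 9)·C(4, 3)·C(10, 4) = 4204200. Avoid both = 67863915 − 17177160 − 10581480 + 4204200 = 44309475.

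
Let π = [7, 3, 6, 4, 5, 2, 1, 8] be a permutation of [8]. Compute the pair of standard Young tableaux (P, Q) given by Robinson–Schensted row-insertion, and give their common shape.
P = [1, 4, 5, 8] / [2] / [3] / [6] / [7];  Q = [1, 3, 5, 8] / [2] / [4] / [6] / [7];  common shape = (4, 1, 1, 1, 1)

Row-insert the values π_1, π_2, … into P one at a time, bumping the leftmost entry strictly greater than the inserted value down to the next row. The recording tableau Q records, in position (i, j), the step at which that cell was added to P.
  Insert 7 (step 1): P = [7];  Q = [1]
  Insert 3 (step 2): P = [3] / [7];  Q = [1] / [2]
  Insert 6 (step 3): P = [3, 6] / [7];  Q = [1, 3] / [2]
  Insert 4 (step 4): P = [3, 4] / [6] / [7];  Q = [1, 3] / [2] / [4]
  Insert 5 (step 5): P = [3, 4, 5] / [6] / [7];  Q = [1, 3, 5] / [2] / [4]
  Insert 2 (step 6): P = [2, 4, 5] / [3] / [6] / [7];  Q = [1, 3, 5] / [2] / [4] / [6]
  Insert 1 (step 7): P = [1, 4, 5] / [2] / [3] / [6] / [7];  Q = [1, 3, 5] / [2] / [4] / [6] / [7]
  Insert 8 (step 8): P = [1, 4, 5, 8] / [2] / [3] / [6] / [7];  Q = [1, 3, 5, 8] / [2] / [4] / [6] / [7]
Final shape: (4, 1, 1, 1, 1).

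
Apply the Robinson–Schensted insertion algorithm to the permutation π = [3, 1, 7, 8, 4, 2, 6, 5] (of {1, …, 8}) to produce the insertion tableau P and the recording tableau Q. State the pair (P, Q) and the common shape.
P = [1, 2, 5] / [3, 4, 6] / [7, 8];  Q = [1, 3, 4] / [2, 5, 7] / [6, 8];  common shape = (3, 3, 2)

Row-insert the values π_1, π_2, … into P one at a time, bumping the leftmost entry strictly greater than the inserted value down to the next row. The recording tableau Q records, in position (i, j), the step at which that cell was added to P.
  Insert 3 (step 1): P = [3];  Q = [1]
  Insert 1 (step 2): P = [1] / [3];  Q = [1] / [2]
  Insert 7 (step 3): P = [1, 7] / [3];  Q = [1, 3] / [2]
  Insert 8 (step 4): P = [1, 7, 8] / [3];  Q = [1, 3, 4] / [2]
  Insert 4 (step 5): P = [1, 4, 8] / [3, 7];  Q = [1, 3, 4] / [2, 5]
  Insert 2 (step 6): P = [1, 2, 8] / [3, 4] / [7];  Q = [1, 3, 4] / [2, 5] / [6]
  Insert 6 (step 7): P = [1, 2, 6] / [3, 4, 8] / [7];  Q = [1, 3, 4] / [2, 5, 7] / [6]
  Insert 5 (step 8): P = [1, 2, 5] / [3, 4, 6] / [7, 8];  Q = [1, 3, 4] / [2, 5, 7] / [6, 8]
Final shape: (3, 3, 2).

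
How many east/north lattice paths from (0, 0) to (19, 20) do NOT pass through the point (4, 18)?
Number of paths = 68922269570

Total paths from (0, 0) to (19, 20): C(39, 19) = 68923264410. Paths through (4, 18): (paths (0, 0) → (4, 18)) × (paths (4, 18) → (19, 20)) = C(22, 4) · C(17, 15) = 7315 · 136 = 994840. Avoidance count = 68923264410 − 994840 = 68922269570.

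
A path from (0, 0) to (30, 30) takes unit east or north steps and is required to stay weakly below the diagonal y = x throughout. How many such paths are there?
Number of paths = 3814986502092304

By the reflection principle (André's argument), the number of monotone paths to (30, 30) with n ≤ m that never go above y = x is C(60, 30) − C(60, 31) = 118264581564861424 − 114449595062769120 = 3814986502092304.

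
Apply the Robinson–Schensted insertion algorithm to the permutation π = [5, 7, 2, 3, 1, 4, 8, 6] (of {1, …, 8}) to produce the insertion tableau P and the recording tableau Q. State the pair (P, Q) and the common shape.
P = [1, 3, 4, 6] / [2, 7, 8] / [5];  Q = [1, 2, 6, 7] / [3, 4, 8] / [5];  common shape = (4, 3, 1)

Row-insert the values π_1, π_2, … into P one at a time, bumping the leftmost entry strictly greater than the inserted value down to the next row. The recording tableau Q records, in position (i, j), the step at which that cell was added to P.
  Insert 5 (step 1): P = [5];  Q = [1]
  Insert 7 (step 2): P = [5, 7];  Q = [1, 2]
  Insert 2 (step 3): P = [2, 7] / [5];  Q = [1, 2] / [3]
  Insert 3 (step 4): P = [2, 3] / [5, 7];  Q = [1, 2] / [3, 4]
  Insert 1 (step 5): P = [1, 3] / [2, 7] / [5];  Q = [1, 2] / [3, 4] / [5]
  Insert 4 (step 6): P = [1, 3, 4] / [2, 7] / [5];  Q = [1, 2, 6] / [3, 4] / [5]
  Insert 8 (step 7): P = [1, 3, 4, 8] / [2, 7] / [5];  Q = [1, 2, 6, 7] / [3, 4] / [5]
  Insert 6 (step 8): P = [1, 3, 4, 6] / [2, 7, 8] / [5];  Q = [1, 2, 6, 7] / [3, 4, 8] / [5]
Final shape: (4, 3, 1).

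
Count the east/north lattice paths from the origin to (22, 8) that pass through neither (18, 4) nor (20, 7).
Number of paths = 2896235

Inclusion–exclusion. Total paths: C(30, 22) = 5852925. Through P₁: C(22, 18)·C(8, 4) = 512050. Through P₂: C(27, 20)·C(3, 2) = 2664090. Since P₁ is strictly southwest of P₂, a monotone path through both must visit P₁ then P₂; paths through both = C(22, 18)·C(5, 2)·C(3, 2) = 219450. Avoid both = 5852925 − 512050 − 2664090 + 219450 = 2896235.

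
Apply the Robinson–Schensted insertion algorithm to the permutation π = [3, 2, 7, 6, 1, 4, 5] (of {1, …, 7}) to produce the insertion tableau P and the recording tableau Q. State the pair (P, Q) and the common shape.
P = [1, 4, 5] / [2, 6] / [3, 7];  Q = [1, 3, 7] / [2, 4] / [5, 6];  common shape = (3, 2, 2)

Row-insert the values π_1, π_2, … into P one at a time, bumping the leftmost entry strictly greater than the inserted value down to the next row. The recording tableau Q records, in position (i, j), the step at which that cell was added to P.
  Insert 3 (step 1): P = [3];  Q = [1]
  Insert 2 (step 2): P = [2] / [3];  Q = [1] / [2]
  Insert 7 (step 3): P = [2, 7] / [3];  Q = [1, 3] / [2]
  Insert 6 (step 4): P = [2, 6] / [3, 7];  Q = [1, 3] / [2, 4]
  Insert 1 (step 5): P = [1, 6] / [2, 7] / [3];  Q = [1, 3] / [2, 4] / [5]
  Insert 4 (step 6): P = [1, 4] / [2, 6] / [3, 7];  Q = [1, 3] / [2, 4] / [5, 6]
  Insert 5 (step 7): P = [1, 4, 5] / [2, 6] / [3, 7];  Q = [1, 3, 7] / [2, 4] / [5, 6]
Final shape: (3, 2, 2).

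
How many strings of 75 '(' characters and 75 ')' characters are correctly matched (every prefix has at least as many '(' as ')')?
C_75 = 1221395654430378811828760722007962130791020

These balanced parentheses are counted by the Catalan number C_n = (1/(n + 1)) · C(2n, n). For n = 75: C_75 = (1/76) · C(150, 75) = 92826069736708789698985814872605121940117520/76 = 1221395654430378811828760722007962130791020.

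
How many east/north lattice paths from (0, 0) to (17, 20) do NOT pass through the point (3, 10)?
Number of paths = 15344449494

Total paths from (0, 0) to (17, 20): C(37, 17) = 15905368710. Paths through (3, 10): (paths (0, 0) → (3, 10)) × (paths (3, 10) → (17, 20)) = C(13, 3) · C(24, 14) = 286 · 1961256 = 560919216. Avoidance count = 15905368710 − 560919216 = 15344449494.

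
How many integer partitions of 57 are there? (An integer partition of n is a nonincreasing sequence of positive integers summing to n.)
p(57) = 614154

Compute p(n) via the recurrence p(n, m) = p(n, m−1) + p(n−m, m), where p(n, m) counts partitions of n with all parts ≤ m and p(n) = p(n, n). The base cases are p(0, m) = 1 and p(n, 0) = 0 for n > 0. Filling the table yields p(57) = 614154. (Euler's pentagonal recurrence is an alternative.)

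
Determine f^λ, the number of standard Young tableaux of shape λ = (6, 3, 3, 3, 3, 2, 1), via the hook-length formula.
# SYT of shape (6, 3, 3, 3, 3, 2, 1) = 203693490

Hook-length formula: f^λ = n! / Π hook(c), product over all cells c of the Young diagram. For λ = (6, 3, 3, 3, 3, 2, 1), n = 21 boxes. Hook lengths by row (left-to-right, top-to-bottom): [12, 10, 8, 3, 2, 1]; [8, 6, 4]; [7, 5, 3]; [6, 4, 2]; [5, 3, 1]; [3, 1]; [1]. Product of hooks = 250822656000. So f^λ = 21! / 250822656000 = 51090942171709440000 / 250822656000 = 203693490.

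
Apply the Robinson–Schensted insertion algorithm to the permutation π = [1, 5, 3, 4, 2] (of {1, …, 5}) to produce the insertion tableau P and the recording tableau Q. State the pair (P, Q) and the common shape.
P = [1, 2, 4] / [3] / [5];  Q = [1, 2, 4] / [3] / [5];  common shape = (3, 1, 1)

Row-insert the values π_1, π_2, … into P one at a time, bumping the leftmost entry strictly greater than the inserted value down to the next row. The recording tableau Q records, in position (i, j), the step at which that cell was added to P.
  Insert 1 (step 1): P = [1];  Q = [1]
  Insert 5 (step 2): P = [1, 5];  Q = [1, 2]
  Insert 3 (step 3): P = [1, 3] / [5];  Q = [1, 2] / [3]
  Insert 4 (step 4): P = [1, 3, 4] / [5];  Q = [1, 2, 4] / [3]
  Insert 2 (step 5): P = [1, 2, 4] / [3] / [5];  Q = [1, 2, 4] / [3] / [5]
Final shape: (3, 1, 1).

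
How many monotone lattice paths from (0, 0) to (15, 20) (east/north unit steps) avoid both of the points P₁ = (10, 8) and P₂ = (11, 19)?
Number of paths = 2706657636

Inclusion–exclusion. Total paths: C(35, 15) = 3247943160. Through P₁: C(18, 10)·C(17, 5) = 270774504. Through P₂: C(30, 11)·C(5, 4) = 273136500. Since P₁ is strictly southwest of P₂, a monotone path through both must visit P₁ then P₂; paths through both = C(18, 10)·C(12, 1)·C(5, 4) = 2625480. Avoid both = 3247943160 − 270774504 − 273136500 + 2625480 = 2706657636.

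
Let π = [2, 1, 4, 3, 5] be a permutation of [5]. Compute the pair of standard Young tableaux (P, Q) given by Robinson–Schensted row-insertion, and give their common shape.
P = [1, 3, 5] / [2, 4];  Q = [1, 3, 5] / [2, 4];  common shape = (3, 2)

Row-insert the values π_1, π_2, … into P one at a time, bumping the leftmost entry strictly greater than the inserted value down to the next row. The recording tableau Q records, in position (i, j), the step at which that cell was added to P.
  Insert 2 (step 1): P = [2];  Q = [1]
  Insert 1 (step 2): P = [1] / [2];  Q = [1] / [2]
  Insert 4 (step 3): P = [1, 4] / [2];  Q = [1, 3] / [2]
  Insert 3 (step 4): P = [1, 3] / [2, 4];  Q = [1, 3] / [2, 4]
  Insert 5 (step 5): P = [1, 3, 5] / [2, 4];  Q = [1, 3, 5] / [2, 4]
Final shape: (3, 2).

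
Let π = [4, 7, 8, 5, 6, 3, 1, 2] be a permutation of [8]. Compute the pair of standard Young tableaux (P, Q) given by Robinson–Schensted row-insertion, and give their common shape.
P = [1, 2, 6] / [3, 5] / [4, 8] / [7];  Q = [1, 2, 3] / [4, 5] / [6, 8] / [7];  common shape = (3, 2, 2, 1)

Row-insert the values π_1, π_2, … into P one at a time, bumping the leftmost entry strictly greater than the inserted value down to the next row. The recording tableau Q records, in position (i, j), the step at which that cell was added to P.
  Insert 4 (step 1): P = [4];  Q = [1]
  Insert 7 (step 2): P = [4, 7];  Q = [1, 2]
  Insert 8 (step 3): P = [4, 7, 8];  Q = [1, 2, 3]
  Insert 5 (step 4): P = [4, 5, 8] / [7];  Q = [1, 2, 3] / [4]
  Insert 6 (step 5): P = [4, 5, 6] / [7, 8];  Q = [1, 2, 3] / [4, 5]
  Insert 3 (step 6): P = [3, 5, 6] / [4, 8] / [7];  Q = [1, 2, 3] / [4, 5] / [6]
  Insert 1 (step 7): P = [1, 5, 6] / [3, 8] / [4] / [7];  Q = [1, 2, 3] / [4, 5] / [6] / [7]
  Insert 2 (step 8): P = [1, 2, 6] / [3, 5] / [4, 8] / [7];  Q = [1, 2, 3] / [4, 5] / [6, 8] / [7]
Final shape: (3, 2, 2, 1).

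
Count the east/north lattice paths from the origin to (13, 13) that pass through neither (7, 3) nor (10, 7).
Number of paths = 8158808

Inclusion–exclusion. Total paths: C(26, 13) = 10400600. Through P₁: C(10, 7)·C(16, 6) = 960960. Through P₂: C(17, 10)·C(9, 3) = 1633632. Since P₁ is strictly southwest of P₂, a monotone path through both must visit P₁ then P₂; paths through both = C(10, 7)·C(7, 3)·C(9, 3) = 352800. Avoid both = 10400600 − 960960 − 1633632 + 352800 = 8158808.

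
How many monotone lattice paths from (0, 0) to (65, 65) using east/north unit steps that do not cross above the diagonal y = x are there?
C_65 = 1440418573150919668872489894243865350

These NE paths below the diagonal are counted by the Catalan number C_n = (1/(n + 1)) · C(2n, n). For n = 65: C_65 = (1/66) · C(130, 65) = 95067625827960698145584333020095113100/66 = 1440418573150919668872489894243865350.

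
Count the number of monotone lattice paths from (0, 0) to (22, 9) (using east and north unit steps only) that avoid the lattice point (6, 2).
Number of paths = 13295679

Total paths from (0, 0) to (22, 9): C(31, 22) = 20160075. Paths through (6, 2): (paths (0, 0) → (6, 2)) × (paths (6, 2) → (22, 9)) = C(8, 6) · C(23, 16) = 28 · 245157 = 6864396. Avoidance count = 20160075 − 6864396 = 13295679.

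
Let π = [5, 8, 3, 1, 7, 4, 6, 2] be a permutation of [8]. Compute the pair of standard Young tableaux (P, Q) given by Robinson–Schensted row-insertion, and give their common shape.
P = [1, 2, 6] / [3, 4] / [5, 7] / [8];  Q = [1, 2, 7] / [3, 5] / [4, 6] / [8];  common shape = (3, 2, 2, 1)

Row-insert the values π_1, π_2, … into P one at a time, bumping the leftmost entry strictly greater than the inserted value down to the next row. The recording tableau Q records, in position (i, j), the step at which that cell was added to P.
  Insert 5 (step 1): P = [5];  Q = [1]
  Insert 8 (step 2): P = [5, 8];  Q = [1, 2]
  Insert 3 (step 3): P = [3, 8] / [5];  Q = [1, 2] / [3]
  Insert 1 (step 4): P = [1, 8] / [3] / [5];  Q = [1, 2] / [3] / [4]
  Insert 7 (step 5): P = [1, 7] / [3, 8] / [5];  Q = [1, 2] / [3, 5] / [4]
  Insert 4 (step 6): P = [1, 4] / [3, 7] / [5, 8];  Q = [1, 2] / [3, 5] / [4, 6]
  Insert 6 (step 7): P = [1, 4, 6] / [3, 7] / [5, 8];  Q = [1, 2, 7] / [3, 5] / [4, 6]
  Insert 2 (step 8): P = [1, 2, 6] / [3, 4] / [5, 7] / [8];  Q = [1, 2, 7] / [3, 5] / [4, 6] / [8]
Final shape: (3, 2, 2, 1).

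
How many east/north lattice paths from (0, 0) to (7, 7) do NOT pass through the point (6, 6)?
Number of paths = 1584

Total paths from (0, 0) to (7, 7): C(14, 7) = 3432. Paths through (6, 6): (paths (0, 0) → (6, 6)) × (paths (6, 6) → (7, 7)) = C(12, 6) · C(2, 1) = 924 · 2 = 1848. Avoidance count = 3432 − 1848 = 1584.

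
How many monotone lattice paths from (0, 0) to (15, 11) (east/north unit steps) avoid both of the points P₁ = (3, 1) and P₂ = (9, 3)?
Number of paths = 4815252

Inclusion–exclusion. Total paths: C(26, 15) = 7726160. Through P₁: C(4, 3)·C(22, 12) = 2586584. Through P₂: C(12, 9)·C(14, 6) = 660660. Since P₁ is strictly southwest of P₂, a monotone path through both must visit P₁ then P₂; paths through both = C(4, 3)·C(8, 6)·C(14, 6) = 336336. Avoid both = 7726160 − 2586584 − 660660 + 336336 = 4815252.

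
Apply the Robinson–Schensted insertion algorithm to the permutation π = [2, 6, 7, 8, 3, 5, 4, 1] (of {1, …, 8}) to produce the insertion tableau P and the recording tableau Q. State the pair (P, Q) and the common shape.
P = [1, 3, 4, 8] / [2, 7] / [5] / [6];  Q = [1, 2, 3, 4] / [5, 6] / [7] / [8];  common shape = (4, 2, 1, 1)

Row-insert the values π_1, π_2, … into P one at a time, bumping the leftmost entry strictly greater than the inserted value down to the next row. The recording tableau Q records, in position (i, j), the step at which that cell was added to P.
  Insert 2 (step 1): P = [2];  Q = [1]
  Insert 6 (step 2): P = [2, 6];  Q = [1, 2]
  Insert 7 (step 3): P = [2, 6, 7];  Q = [1, 2, 3]
  Insert 8 (step 4): P = [2, 6, 7, 8];  Q = [1, 2, 3, 4]
  Insert 3 (step 5): P = [2, 3, 7, 8] / [6];  Q = [1, 2, 3, 4] / [5]
  Insert 5 (step 6): P = [2, 3, 5, 8] / [6, 7];  Q = [1, 2, 3, 4] / [5, 6]
  Insert 4 (step 7): P = [2, 3, 4, 8] / [5, 7] / [6];  Q = [1, 2, 3, 4] / [5, 6] / [7]
  Insert 1 (step 8): P = [1, 3, 4, 8] / [2, 7] / [5] / [6];  Q = [1, 2, 3, 4] / [5, 6] / [7] / [8]
Final shape: (4, 2, 1, 1).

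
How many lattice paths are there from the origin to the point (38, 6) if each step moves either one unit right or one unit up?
Number of paths = 7059052

A monotone lattice path from (0, 0) to (38, 6) consists of 38 east steps and 6 north steps in some order, so it is determined by which 38 of the 44 steps are east. The count is C(44, 38) = 7059052.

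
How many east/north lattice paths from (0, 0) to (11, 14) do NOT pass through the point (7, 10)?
Number of paths = 3096040

Total paths from (0, 0) to (11, 14): C(25, 11) = 4457400. Paths through (7, 10): (paths (0, 0) → (7, 10)) × (paths (7, 10) → (11, 14)) = C(17, 7) · C(8, 4) = 19448 · 70 = 1361360. Avoidance count = 4457400 − 1361360 = 3096040.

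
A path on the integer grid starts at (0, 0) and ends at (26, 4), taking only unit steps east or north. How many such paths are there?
Number of paths = 27405

A monotone lattice path from (0, 0) to (26, 4) consists of 26 east steps and 4 north steps in some order, so it is determined by which 26 of the 30 steps are east. The count is C(30, 26) = 27405.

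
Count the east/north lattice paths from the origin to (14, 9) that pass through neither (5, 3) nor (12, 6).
Number of paths = 418470

Inclusion–exclusion. Total paths: C(23, 14) = 817190. Through P₁: C(8, 5)·C(15, 9) = 280280. Through P₂: C(18, 12)·C(5, 2) = 185640. Since P₁ is strictly southwest of P₂, a monotone path through both must visit P₁ then P₂; paths through both = C(8, 5)·C(10, 7)·C(5, 2) = 67200. Avoid both = 817190 − 280280 − 185640 + 67200 = 418470.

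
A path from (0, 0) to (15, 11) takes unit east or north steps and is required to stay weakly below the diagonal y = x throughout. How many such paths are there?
Number of paths = 2414425

By the reflection principle (André's argument), the number of monotone paths to (15, 11) with n ≤ m that never go above y = x is C(26, 15) − C(26, 16) = 7726160 − 5311735 = 2414425.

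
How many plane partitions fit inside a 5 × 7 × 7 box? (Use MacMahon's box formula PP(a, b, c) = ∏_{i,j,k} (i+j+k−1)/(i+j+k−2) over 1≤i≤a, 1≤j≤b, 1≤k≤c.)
PP(5, 7, 7) = 13710834632352

Evaluate the triple product over i = 1..5, j = 1..7, k = 1..7. The factors are (2/1) · (3/2) · (4/3) · (5/4) · (6/5) · (7/6) · (8/7) · (3/2) · … (245 factors total). The numerators and denominators telescope so the product is an integer; carrying out the multiplication exactly gives PP(5, 7, 7) = 13710834632352.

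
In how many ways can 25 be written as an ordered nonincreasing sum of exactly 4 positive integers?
p(25, 4 parts) = 120

Partitions of n into exactly k parts are in bijection with partitions of n − k into at most k parts (subtract 1 from each part). So p(25, exactly 4) = p(21, parts ≤ 4). Computing via the recurrence p(m, j) = p(m, j−1) + p(m−j, j) gives 120.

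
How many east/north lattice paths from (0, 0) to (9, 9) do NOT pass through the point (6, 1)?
Number of paths = 47465

Total paths from (0, 0) to (9, 9): C(18, 9) = 48620. Paths through (6, 1): (paths (0, 0) → (6, 1)) × (paths (6, 1) → (9, 9)) = C(7, 6) · C(11, 3) = 7 · 165 = 1155. Avoidance count = 48620 − 1155 = 47465.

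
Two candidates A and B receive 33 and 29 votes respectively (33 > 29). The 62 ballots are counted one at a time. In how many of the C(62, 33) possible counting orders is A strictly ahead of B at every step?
Strict-lead orderings = 26444792798594380

Total orderings of the 62 votes with 33 for A: C(62, 33) = 409894288378212890. By the Bertrand ballot formula (Cycle Lemma / reflection principle), the number of orderings in which A is strictly ahead of B throughout is (p − q)/(p + q) · C(p + q, p) = (33 − 29)/(33 + 29) · 409894288378212890 = 26444792798594380.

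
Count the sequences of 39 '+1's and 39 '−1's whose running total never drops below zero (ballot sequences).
C_39 = 680425371729975800390

These ballot sequences are counted by the Catalan number C_n = (1/(n + 1)) · C(2n, n). For n = 39: C_39 = (1/40) · C(78, 39) = 27217014869199032015600/40 = 680425371729975800390.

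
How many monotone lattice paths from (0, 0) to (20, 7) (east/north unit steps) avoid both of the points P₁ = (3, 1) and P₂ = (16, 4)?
Number of paths = 393067

Inclusion–exclusion. Total paths: C(27, 20) = 888030. Through P₁: C(4, 3)·C(23, 17) = 403788. Through P₂: C(20, 16)·C(7, 4) = 169575. Since P₁ is strictly southwest of P₂, a monotone path through both must visit P₁ then P₂; paths through both = C(4, 3)·C(16, 13)·C(7, 4) = 78400. Avoid both = 888030 − 403788 − 169575 + 78400 = 393067.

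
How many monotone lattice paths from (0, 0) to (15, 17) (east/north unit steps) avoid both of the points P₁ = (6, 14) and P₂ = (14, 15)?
Number of paths = 325565760

Inclusion–exclusion. Total paths: C(32, 15) = 565722720. Through P₁: C(20, 6)·C(12, 9) = 8527200. Through P₂: C(29, 14)·C(3, 1) = 232676280. Since P₁ is strictly southwest of P₂, a monotone path through both must visit P₁ then P₂; paths through both = C(20, 6)·C(9, 8)·C(3, 1) = 1046520. Avoid both = 565722720 − 8527200 − 232676280 + 1046520 = 325565760.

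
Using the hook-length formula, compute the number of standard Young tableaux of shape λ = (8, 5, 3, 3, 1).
# SYT of shape (8, 5, 3, 3, 1) = 108636528

Hook-length formula: f^λ = n! / Π hook(c), product over all cells c of the Young diagram. For λ = (8, 5, 3, 3, 1), n = 20 boxes. Hook lengths by row (left-to-right, top-to-bottom): [12, 10, 9, 6, 5, 3, 2, 1]; [8, 6, 5, 2, 1]; [5, 3, 2]; [4, 2, 1]; [1]. Product of hooks = 22394880000. So f^λ = 20! / 22394880000 = 2432902008176640000 / 22394880000 = 108636528.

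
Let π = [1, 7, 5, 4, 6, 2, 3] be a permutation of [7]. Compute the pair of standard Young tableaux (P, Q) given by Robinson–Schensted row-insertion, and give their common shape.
P = [1, 2, 3] / [4, 6] / [5] / [7];  Q = [1, 2, 5] / [3, 7] / [4] / [6];  common shape = (3, 2, 1, 1)

Row-insert the values π_1, π_2, … into P one at a time, bumping the leftmost entry strictly greater than the inserted value down to the next row. The recording tableau Q records, in position (i, j), the step at which that cell was added to P.
  Insert 1 (step 1): P = [1];  Q = [1]
  Insert 7 (step 2): P = [1, 7];  Q = [1, 2]
  Insert 5 (step 3): P = [1, 5] / [7];  Q = [1, 2] / [3]
  Insert 4 (step 4): P = [1, 4] / [5] / [7];  Q = [1, 2] / [3] / [4]
  Insert 6 (step 5): P = [1, 4, 6] / [5] / [7];  Q = [1, 2, 5] / [3] / [4]
  Insert 2 (step 6): P = [1, 2, 6] / [4] / [5] / [7];  Q = [1, 2, 5] / [3] / [4] / [6]
  Insert 3 (step 7): P = [1, 2, 3] / [4, 6] / [5] / [7];  Q = [1, 2, 5] / [3, 7] / [4] / [6]
Final shape: (3, 2, 1, 1).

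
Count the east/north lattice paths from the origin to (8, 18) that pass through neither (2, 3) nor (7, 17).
Number of paths = 559987

Inclusion–exclusion. Total paths: C(26, 8) = 1562275. Through P₁: C(5, 2)·C(21, 6) = 542640. Through P₂: C(24, 7)·C(2, 1) = 692208. Since P₁ is strictly southwest of P₂, a monotone path through both must visit P₁ then P₂; paths through both = C(5, 2)·C(19, 5)·C(2, 1) = 232560. Avoid both = 1562275 − 542640 − 692208 + 232560 = 559987.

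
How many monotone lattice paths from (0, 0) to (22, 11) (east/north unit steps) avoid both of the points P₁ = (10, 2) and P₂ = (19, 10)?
Number of paths = 100435140

Inclusion–exclusion. Total paths: C(33, 22) = 193536720. Through P₁: C(12, 10)·C(21, 12) = 19399380. Through P₂: C(29, 19)·C(4, 3) = 80120040. Since P₁ is strictly southwest of P₂, a monotone path through both must visit P₁ then P₂; paths through both = C(12, 10)·C(17, 9)·C(4, 3) = 6417840. Avoid both = 193536720 − 19399380 − 80120040 + 6417840 = 100435140.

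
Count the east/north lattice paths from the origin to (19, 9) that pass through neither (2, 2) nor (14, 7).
Number of paths = 3168084

Inclusion–exclusion. Total paths: C(28, 19) = 6906900. Through P₁: C(4, 2)·C(24, 17) = 2076624. Through P₂: C(21, 14)·C(7, 5) = 2441880. Since P₁ is strictly southwest of P₂, a monotone path through both must visit P₁ then P₂; paths through both = C(4, 2)·C(17, 12)·C(7, 5) = 779688. Avoid both = 6906900 − 2076624 − 2441880 + 779688 = 3168084.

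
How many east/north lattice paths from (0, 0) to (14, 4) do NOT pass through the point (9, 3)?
Number of paths = 1740

Total paths from (0, 0) to (14, 4): C(18, 14) = 3060. Paths through (9, 3): (paths (0, 0) → (9, 3)) × (paths (9, 3) → (14, 4)) = C(12, 9) · C(6, 5) = 220 · 6 = 1320. Avoidance count = 3060 − 1320 = 1740.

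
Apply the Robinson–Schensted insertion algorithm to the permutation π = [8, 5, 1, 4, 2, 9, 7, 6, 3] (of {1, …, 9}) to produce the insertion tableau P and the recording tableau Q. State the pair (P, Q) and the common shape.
P = [1, 2, 3] / [4, 6] / [5, 7] / [8, 9];  Q = [1, 4, 6] / [2, 7] / [3, 8] / [5, 9];  common shape = (3, 2, 2, 2)

Row-insert the values π_1, π_2, … into P one at a time, bumping the leftmost entry strictly greater than the inserted value down to the next row. The recording tableau Q records, in position (i, j), the step at which that cell was added to P.
  Insert 8 (step 1): P = [8];  Q = [1]
  Insert 5 (step 2): P = [5] / [8];  Q = [1] / [2]
  Insert 1 (step 3): P = [1] / [5] / [8];  Q = [1] / [2] / [3]
  Insert 4 (step 4): P = [1, 4] / [5] / [8];  Q = [1, 4] / [2] / [3]
  Insert 2 (step 5): P = [1, 2] / [4] / [5] / [8];  Q = [1, 4] / [2] / [3] / [5]
  Insert 9 (step 6): P = [1, 2, 9] / [4] / [5] / [8];  Q = [1, 4, 6] / [2] / [3] / [5]
  Insert 7 (step 7): P = [1, 2, 7] / [4, 9] / [5] / [8];  Q = [1, 4, 6] / [2, 7] / [3] / [5]
  Insert 6 (step 8): P = [1, 2, 6] / [4, 7] / [5, 9] / [8];  Q = [1, 4, 6] / [2, 7] / [3, 8] / [5]
  Insert 3 (step 9): P = [1, 2, 3] / [4, 6] / [5, 7] / [8, 9];  Q = [1, 4, 6] / [2, 7] / [3, 8] / [5, 9]
Final shape: (3, 2, 2, 2).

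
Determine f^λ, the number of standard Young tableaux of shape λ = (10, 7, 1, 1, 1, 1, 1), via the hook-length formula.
# SYT of shape (10, 7, 1, 1, 1, 1, 1) = 74687613

Hook-length formula: f^λ = n! / Π hook(c), product over all cells c of the Young diagram. For λ = (10, 7, 1, 1, 1, 1, 1), n = 22 boxes. Hook lengths by row (left-to-right, top-to-bottom): [16, 10, 9, 8, 7, 6, 5, 3, 2, 1]; [12, 6, 5, 4, 3, 2, 1]; [5]; [4]; [3]; [2]; [1]. Product of hooks = 15049359360000. So f^λ = 22! / 15049359360000 = 1124000727777607680000 / 15049359360000 = 74687613.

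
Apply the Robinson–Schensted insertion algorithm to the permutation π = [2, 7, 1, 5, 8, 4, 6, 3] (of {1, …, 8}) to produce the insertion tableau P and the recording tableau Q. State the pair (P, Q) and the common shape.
P = [1, 3, 6] / [2, 4, 8] / [5] / [7];  Q = [1, 2, 5] / [3, 4, 7] / [6] / [8];  common shape = (3, 3, 1, 1)

Row-insert the values π_1, π_2, … into P one at a time, bumping the leftmost entry strictly greater than the inserted value down to the next row. The recording tableau Q records, in position (i, j), the step at which that cell was added to P.
  Insert 2 (step 1): P = [2];  Q = [1]
  Insert 7 (step 2): P = [2, 7];  Q = [1, 2]
  Insert 1 (step 3): P = [1, 7] / [2];  Q = [1, 2] / [3]
  Insert 5 (step 4): P = [1, 5] / [2, 7];  Q = [1, 2] / [3, 4]
  Insert 8 (step 5): P = [1, 5, 8] / [2, 7];  Q = [1, 2, 5] / [3, 4]
  Insert 4 (step 6): P = [1, 4, 8] / [2, 5] / [7];  Q = [1, 2, 5] / [3, 4] / [6]
  Insert 6 (step 7): P = [1, 4, 6] / [2, 5, 8] / [7];  Q = [1, 2, 5] / [3, 4, 7] / [6]
  Insert 3 (step 8): P = [1, 3, 6] / [2, 4, 8] / [5] / [7];  Q = [1, 2, 5] / [3, 4, 7] / [6] / [8]
Final shape: (3, 3, 1, 1).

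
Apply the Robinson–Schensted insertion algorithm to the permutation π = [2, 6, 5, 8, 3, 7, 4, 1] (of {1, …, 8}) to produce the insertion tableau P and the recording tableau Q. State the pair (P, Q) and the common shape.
P = [1, 3, 4] / [2, 7] / [5, 8] / [6];  Q = [1, 2, 4] / [3, 6] / [5, 7] / [8];  common shape = (3, 2, 2, 1)

Row-insert the values π_1, π_2, … into P one at a time, bumping the leftmost entry strictly greater than the inserted value down to the next row. The recording tableau Q records, in position (i, j), the step at which that cell was added to P.
  Insert 2 (step 1): P = [2];  Q = [1]
  Insert 6 (step 2): P = [2, 6];  Q = [1, 2]
  Insert 5 (step 3): P = [2, 5] / [6];  Q = [1, 2] / [3]
  Insert 8 (step 4): P = [2, 5, 8] / [6];  Q = [1, 2, 4] / [3]
  Insert 3 (step 5): P = [2, 3, 8] / [5] / [6];  Q = [1, 2, 4] / [3] / [5]
  Insert 7 (step 6): P = [2, 3, 7] / [5, 8] / [6];  Q = [1, 2, 4] / [3, 6] / [5]
  Insert 4 (step 7): P = [2, 3, 4] / [5, 7] / [6, 8];  Q = [1, 2, 4] / [3, 6] / [5, 7]
  Insert 1 (step 8): P = [1, 3, 4] / [2, 7] / [5, 8] / [6];  Q = [1, 2, 4] / [3, 6] / [5, 7] / [8]
Final shape: (3, 2, 2, 1).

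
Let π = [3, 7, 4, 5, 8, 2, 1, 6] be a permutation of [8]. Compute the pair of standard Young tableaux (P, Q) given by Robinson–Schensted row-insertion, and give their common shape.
P = [1, 4, 5, 6] / [2, 8] / [3] / [7];  Q = [1, 2, 4, 5] / [3, 8] / [6] / [7];  common shape = (4, 2, 1, 1)

Row-insert the values π_1, π_2, … into P one at a time, bumping the leftmost entry strictly greater than the inserted value down to the next row. The recording tableau Q records, in position (i, j), the step at which that cell was added to P.
  Insert 3 (step 1): P = [3];  Q = [1]
  Insert 7 (step 2): P = [3, 7];  Q = [1, 2]
  Insert 4 (step 3): P = [3, 4] / [7];  Q = [1, 2] / [3]
  Insert 5 (step 4): P = [3, 4, 5] / [7];  Q = [1, 2, 4] / [3]
  Insert 8 (step 5): P = [3, 4, 5, 8] / [7];  Q = [1, 2, 4, 5] / [3]
  Insert 2 (step 6): P = [2, 4, 5, 8] / [3] / [7];  Q = [1, 2, 4, 5] / [3] / [6]
  Insert 1 (step 7): P = [1, 4, 5, 8] / [2] / [3] / [7];  Q = [1, 2, 4, 5] / [3] / [6] / [7]
  Insert 6 (step 8): P = [1, 4, 5, 6] / [2, 8] / [3] / [7];  Q = [1, 2, 4, 5] / [3, 8] / [6] / [7]
Final shape: (4, 2, 1, 1).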